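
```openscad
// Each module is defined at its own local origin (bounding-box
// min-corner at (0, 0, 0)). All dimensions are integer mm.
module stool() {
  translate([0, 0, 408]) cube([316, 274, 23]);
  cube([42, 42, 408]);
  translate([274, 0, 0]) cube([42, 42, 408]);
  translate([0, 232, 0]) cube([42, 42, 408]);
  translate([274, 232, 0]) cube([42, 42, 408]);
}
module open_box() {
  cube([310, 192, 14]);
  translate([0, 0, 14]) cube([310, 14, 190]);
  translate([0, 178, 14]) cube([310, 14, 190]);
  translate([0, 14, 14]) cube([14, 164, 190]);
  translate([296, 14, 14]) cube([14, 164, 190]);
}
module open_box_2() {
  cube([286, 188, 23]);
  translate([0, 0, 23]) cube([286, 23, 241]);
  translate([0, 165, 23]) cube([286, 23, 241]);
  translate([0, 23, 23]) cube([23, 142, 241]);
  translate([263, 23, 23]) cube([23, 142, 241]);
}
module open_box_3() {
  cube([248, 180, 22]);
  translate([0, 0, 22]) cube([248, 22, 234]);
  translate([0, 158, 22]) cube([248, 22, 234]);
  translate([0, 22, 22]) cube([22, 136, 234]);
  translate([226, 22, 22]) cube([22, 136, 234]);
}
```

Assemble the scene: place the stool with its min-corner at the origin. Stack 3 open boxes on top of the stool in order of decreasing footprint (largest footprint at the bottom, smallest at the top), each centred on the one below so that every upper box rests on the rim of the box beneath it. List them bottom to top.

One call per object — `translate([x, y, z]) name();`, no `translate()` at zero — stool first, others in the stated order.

stool();
translate([3, 41, 431]) open_box();
translate([15, 43, 635]) open_box_2();
translate([34, 47, 899]) open_box_3();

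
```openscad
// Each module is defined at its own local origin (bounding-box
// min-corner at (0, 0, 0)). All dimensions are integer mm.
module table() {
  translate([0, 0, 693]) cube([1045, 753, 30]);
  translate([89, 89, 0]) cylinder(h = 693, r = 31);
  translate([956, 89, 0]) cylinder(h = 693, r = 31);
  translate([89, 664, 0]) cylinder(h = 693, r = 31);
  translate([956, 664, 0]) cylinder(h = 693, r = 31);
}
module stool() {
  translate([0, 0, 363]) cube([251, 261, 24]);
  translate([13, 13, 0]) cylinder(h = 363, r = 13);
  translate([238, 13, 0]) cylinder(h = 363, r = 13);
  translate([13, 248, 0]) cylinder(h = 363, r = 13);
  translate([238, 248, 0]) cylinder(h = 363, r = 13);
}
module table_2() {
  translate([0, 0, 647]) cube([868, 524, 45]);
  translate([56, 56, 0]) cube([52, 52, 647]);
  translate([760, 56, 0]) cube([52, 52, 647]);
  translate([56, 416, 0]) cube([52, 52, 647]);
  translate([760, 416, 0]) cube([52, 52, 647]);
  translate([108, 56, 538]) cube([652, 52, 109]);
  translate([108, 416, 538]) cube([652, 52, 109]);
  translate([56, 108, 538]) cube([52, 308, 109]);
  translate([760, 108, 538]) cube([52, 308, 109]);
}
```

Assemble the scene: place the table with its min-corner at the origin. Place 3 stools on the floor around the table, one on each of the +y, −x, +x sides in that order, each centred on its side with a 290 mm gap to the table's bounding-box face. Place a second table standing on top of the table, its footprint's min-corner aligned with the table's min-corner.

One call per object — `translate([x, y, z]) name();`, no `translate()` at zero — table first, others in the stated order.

table();
translate([397, 1043, 0]) stool();
translate([-541, 246, 0]) stool();
translate([1335, 246, 0]) stool();
translate([0, 0, 723]) table_2();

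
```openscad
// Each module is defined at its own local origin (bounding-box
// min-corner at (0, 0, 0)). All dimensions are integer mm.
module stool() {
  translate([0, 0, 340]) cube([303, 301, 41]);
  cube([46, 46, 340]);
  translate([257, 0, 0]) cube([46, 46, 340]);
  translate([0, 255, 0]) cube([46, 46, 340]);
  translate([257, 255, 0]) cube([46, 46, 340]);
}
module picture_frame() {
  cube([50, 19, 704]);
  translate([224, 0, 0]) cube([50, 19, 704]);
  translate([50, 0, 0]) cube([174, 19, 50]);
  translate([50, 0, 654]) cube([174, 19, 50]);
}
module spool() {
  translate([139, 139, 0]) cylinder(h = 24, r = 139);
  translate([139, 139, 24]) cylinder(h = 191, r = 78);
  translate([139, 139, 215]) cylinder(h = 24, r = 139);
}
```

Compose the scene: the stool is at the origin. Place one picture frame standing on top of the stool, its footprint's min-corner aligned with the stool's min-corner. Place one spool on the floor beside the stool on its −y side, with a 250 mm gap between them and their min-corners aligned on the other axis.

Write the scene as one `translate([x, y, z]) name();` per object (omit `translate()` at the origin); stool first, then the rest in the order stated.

stool();
translate([0, 0, 381]) picture_frame();
translate([0, -528, 0]) spool();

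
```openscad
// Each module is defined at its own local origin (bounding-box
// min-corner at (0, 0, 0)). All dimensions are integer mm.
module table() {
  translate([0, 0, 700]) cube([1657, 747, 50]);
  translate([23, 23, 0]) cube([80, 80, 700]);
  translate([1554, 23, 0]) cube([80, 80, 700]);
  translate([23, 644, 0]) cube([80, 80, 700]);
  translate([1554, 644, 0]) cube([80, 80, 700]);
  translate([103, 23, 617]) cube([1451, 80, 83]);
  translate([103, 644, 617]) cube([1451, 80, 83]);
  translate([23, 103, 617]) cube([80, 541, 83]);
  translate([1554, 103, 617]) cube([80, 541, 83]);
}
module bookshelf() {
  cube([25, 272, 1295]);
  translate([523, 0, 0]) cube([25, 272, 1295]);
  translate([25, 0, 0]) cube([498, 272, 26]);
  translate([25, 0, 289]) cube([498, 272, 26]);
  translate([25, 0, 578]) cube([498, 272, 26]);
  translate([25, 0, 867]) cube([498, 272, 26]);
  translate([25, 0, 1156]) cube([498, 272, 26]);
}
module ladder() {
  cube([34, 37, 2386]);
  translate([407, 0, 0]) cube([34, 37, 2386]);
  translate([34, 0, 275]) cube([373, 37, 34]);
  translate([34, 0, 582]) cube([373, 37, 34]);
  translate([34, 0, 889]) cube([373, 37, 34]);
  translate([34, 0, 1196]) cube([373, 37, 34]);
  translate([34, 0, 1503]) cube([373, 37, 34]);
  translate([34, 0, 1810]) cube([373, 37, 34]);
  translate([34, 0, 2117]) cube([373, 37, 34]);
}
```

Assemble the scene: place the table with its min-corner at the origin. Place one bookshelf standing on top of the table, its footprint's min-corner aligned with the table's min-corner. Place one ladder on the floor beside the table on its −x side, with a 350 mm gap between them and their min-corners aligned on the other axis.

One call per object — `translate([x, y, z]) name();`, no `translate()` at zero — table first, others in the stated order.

table();
translate([0, 0, 750]) bookshelf();
translate([-791, 0, 0]) ladder();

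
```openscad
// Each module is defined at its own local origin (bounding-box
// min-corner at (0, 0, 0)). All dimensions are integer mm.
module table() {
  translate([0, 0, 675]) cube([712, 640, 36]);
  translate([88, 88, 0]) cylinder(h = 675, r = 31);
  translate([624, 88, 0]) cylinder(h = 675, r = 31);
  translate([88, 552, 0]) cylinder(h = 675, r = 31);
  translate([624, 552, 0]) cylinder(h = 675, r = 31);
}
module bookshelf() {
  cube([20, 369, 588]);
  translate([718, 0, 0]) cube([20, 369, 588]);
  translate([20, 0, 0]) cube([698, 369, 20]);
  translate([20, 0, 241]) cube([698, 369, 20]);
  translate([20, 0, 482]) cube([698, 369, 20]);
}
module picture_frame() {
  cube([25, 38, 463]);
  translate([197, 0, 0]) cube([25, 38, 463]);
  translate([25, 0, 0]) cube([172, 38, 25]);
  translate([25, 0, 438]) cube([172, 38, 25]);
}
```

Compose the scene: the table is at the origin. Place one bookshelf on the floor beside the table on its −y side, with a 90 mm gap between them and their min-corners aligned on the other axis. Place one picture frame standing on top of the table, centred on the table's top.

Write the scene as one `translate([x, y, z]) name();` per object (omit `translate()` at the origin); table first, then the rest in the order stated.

table();
translate([0, -459, 0]) bookshelf();
translate([245, 301, 711]) picture_frame();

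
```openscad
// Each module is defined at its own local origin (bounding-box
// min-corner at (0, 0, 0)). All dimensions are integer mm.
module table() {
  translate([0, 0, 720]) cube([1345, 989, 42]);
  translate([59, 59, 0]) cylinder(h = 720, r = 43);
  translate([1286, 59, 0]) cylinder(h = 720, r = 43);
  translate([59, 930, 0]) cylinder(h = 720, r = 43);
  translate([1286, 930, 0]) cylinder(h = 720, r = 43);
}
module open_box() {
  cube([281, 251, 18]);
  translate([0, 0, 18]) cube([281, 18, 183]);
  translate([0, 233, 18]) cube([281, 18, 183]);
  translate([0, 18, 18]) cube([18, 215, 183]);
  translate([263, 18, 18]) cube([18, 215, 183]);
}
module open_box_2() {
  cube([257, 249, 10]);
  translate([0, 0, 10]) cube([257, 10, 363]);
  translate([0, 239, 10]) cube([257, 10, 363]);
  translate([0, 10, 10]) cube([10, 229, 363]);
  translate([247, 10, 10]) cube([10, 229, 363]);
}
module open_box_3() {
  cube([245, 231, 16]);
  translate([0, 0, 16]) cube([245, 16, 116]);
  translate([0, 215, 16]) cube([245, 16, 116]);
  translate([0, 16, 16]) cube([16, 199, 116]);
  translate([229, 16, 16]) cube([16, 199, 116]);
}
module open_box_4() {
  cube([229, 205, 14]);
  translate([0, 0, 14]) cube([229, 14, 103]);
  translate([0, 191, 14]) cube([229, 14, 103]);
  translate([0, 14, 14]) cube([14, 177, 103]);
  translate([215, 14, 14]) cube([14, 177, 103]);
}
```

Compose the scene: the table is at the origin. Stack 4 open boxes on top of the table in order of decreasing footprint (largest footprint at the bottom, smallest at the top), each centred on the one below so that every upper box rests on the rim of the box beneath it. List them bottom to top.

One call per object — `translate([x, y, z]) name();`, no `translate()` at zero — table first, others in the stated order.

table();
translate([532, 369, 762]) open_box();
translate([544, 370, 963]) open_box_2();
translate([550, 379, 1336]) open_box_3();
translate([558, 392, 1468]) open_box_4();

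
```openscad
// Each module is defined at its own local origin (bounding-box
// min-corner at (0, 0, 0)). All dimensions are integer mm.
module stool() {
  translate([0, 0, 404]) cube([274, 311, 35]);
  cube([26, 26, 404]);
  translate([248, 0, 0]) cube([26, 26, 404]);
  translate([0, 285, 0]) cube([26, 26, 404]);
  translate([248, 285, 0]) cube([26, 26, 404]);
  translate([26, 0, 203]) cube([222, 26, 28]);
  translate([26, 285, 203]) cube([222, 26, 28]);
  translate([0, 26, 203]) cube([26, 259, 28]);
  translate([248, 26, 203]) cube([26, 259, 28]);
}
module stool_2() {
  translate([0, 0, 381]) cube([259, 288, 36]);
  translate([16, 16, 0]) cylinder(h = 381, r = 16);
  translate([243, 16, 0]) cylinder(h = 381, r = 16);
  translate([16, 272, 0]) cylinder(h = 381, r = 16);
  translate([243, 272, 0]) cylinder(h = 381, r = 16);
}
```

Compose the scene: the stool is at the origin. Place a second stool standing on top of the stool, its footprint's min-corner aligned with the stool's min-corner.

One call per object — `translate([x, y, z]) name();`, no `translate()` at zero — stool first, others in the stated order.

stool();
translate([0, 0, 439]) stool_2();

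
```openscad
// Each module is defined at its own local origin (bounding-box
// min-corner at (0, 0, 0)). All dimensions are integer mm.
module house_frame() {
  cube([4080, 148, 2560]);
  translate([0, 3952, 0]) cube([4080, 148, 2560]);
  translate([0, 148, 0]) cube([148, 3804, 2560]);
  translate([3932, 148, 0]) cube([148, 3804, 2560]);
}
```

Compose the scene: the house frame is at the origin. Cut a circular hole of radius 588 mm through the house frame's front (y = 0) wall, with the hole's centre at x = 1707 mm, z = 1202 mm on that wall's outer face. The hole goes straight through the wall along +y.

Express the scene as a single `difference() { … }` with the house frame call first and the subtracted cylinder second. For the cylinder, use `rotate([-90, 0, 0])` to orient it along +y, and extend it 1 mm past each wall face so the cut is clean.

difference() {
  house_frame();
  translate([1707, -1, 1202]) rotate([-90, 0, 0]) cylinder(h = 150, r = 588);
}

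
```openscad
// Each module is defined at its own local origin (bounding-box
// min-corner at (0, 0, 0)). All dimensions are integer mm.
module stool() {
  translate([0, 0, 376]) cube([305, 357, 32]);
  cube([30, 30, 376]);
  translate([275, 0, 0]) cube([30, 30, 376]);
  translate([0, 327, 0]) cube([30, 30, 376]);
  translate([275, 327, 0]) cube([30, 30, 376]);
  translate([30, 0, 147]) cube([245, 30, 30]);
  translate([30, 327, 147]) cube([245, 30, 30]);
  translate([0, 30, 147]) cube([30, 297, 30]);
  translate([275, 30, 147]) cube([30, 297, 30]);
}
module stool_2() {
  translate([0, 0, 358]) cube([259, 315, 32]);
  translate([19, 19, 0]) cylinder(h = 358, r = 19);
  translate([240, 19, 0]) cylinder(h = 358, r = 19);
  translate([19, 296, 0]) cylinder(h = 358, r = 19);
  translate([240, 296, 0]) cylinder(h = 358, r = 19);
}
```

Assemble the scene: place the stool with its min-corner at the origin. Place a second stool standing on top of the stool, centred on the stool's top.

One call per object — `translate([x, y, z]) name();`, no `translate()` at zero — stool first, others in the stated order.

stool();
translate([23, 21, 408]) stool_2();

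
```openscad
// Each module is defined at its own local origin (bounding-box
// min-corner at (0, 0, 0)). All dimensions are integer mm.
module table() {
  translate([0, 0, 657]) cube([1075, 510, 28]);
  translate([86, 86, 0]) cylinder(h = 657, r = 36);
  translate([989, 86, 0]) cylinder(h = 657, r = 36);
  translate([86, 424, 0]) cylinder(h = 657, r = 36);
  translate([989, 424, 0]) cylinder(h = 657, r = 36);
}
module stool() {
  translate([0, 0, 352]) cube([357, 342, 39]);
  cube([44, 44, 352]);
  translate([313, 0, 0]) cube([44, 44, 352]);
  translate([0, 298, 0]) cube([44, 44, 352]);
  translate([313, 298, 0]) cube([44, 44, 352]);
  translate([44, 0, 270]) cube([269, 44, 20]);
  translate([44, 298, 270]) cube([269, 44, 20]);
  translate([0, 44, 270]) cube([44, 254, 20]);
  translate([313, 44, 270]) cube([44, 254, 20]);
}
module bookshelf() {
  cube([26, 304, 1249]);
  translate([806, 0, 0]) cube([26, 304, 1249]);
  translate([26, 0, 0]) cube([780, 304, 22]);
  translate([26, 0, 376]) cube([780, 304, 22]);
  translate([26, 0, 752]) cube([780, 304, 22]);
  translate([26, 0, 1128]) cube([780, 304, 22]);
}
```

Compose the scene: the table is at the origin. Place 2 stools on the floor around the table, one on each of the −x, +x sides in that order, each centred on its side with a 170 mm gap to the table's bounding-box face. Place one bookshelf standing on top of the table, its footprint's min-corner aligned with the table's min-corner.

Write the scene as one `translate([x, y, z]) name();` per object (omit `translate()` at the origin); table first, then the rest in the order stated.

table();
translate([-527, 84, 0]) stool();
translate([1245, 84, 0]) stool();
translate([0, 0, 685]) bookshelf();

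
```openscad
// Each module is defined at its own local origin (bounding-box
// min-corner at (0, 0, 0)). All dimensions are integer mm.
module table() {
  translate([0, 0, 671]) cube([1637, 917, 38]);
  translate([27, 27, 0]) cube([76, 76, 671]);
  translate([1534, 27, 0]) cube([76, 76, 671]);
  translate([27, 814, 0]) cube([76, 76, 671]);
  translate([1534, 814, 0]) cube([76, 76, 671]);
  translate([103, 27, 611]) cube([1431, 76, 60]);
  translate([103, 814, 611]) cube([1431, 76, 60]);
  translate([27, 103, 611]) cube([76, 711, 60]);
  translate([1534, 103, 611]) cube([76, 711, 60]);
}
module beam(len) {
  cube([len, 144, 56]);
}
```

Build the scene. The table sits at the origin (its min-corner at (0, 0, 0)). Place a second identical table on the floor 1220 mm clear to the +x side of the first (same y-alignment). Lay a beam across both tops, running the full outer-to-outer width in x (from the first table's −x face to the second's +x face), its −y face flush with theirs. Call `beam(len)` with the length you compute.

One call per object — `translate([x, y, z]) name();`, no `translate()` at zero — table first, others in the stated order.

table();
translate([2857, 0, 0]) table();
translate([0, 0, 709]) beam(4494);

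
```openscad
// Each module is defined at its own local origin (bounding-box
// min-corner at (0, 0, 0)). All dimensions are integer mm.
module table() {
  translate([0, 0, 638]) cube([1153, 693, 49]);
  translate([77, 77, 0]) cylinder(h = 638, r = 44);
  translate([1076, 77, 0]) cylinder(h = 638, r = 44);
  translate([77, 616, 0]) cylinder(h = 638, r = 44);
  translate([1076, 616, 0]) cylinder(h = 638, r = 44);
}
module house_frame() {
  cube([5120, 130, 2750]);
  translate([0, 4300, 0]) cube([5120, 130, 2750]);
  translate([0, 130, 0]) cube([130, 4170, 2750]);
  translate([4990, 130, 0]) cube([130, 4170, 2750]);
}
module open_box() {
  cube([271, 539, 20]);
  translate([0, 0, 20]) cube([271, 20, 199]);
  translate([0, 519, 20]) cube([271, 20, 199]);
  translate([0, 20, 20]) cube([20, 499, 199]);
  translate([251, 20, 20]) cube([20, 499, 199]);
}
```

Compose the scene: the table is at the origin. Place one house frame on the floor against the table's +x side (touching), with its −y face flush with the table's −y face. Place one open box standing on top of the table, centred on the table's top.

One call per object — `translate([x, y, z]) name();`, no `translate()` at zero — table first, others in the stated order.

table();
translate([1153, 0, 0]) house_frame();
translate([441, 77, 687]) open_box();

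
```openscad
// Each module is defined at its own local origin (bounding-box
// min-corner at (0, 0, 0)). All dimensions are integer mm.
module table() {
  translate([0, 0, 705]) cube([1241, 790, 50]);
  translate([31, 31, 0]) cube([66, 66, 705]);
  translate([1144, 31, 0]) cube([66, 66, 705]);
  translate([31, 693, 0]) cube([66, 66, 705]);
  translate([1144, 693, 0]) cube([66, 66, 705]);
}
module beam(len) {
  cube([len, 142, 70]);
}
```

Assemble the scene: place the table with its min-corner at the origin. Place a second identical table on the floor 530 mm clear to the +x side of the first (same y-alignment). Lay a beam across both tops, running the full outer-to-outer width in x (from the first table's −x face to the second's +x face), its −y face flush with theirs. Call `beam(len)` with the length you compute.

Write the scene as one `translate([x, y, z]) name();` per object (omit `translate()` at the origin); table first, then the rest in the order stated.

table();
translate([1771, 0, 0]) table();
translate([0, 0, 755]) beam(3012);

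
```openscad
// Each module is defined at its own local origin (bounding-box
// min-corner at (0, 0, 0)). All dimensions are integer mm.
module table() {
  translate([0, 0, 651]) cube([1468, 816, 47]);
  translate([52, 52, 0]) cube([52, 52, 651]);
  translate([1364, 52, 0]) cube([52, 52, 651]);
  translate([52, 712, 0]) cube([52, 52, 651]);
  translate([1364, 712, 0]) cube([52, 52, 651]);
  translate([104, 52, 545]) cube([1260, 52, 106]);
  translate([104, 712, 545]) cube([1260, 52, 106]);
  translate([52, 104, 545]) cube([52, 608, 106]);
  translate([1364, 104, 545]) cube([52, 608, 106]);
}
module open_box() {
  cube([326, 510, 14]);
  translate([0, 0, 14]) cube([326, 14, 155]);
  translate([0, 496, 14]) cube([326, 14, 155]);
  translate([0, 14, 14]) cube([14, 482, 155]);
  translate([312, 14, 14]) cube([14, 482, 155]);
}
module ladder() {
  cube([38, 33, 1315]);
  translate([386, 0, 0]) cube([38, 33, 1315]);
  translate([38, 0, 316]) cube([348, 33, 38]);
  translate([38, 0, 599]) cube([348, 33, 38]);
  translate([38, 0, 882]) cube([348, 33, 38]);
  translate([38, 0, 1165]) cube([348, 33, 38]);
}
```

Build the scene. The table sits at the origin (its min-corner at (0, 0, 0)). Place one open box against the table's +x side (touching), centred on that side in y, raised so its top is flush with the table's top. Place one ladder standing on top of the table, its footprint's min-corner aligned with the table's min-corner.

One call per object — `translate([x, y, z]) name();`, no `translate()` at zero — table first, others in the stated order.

table();
translate([1468, 153, 529]) open_box();
translate([0, 0, 698]) ladder();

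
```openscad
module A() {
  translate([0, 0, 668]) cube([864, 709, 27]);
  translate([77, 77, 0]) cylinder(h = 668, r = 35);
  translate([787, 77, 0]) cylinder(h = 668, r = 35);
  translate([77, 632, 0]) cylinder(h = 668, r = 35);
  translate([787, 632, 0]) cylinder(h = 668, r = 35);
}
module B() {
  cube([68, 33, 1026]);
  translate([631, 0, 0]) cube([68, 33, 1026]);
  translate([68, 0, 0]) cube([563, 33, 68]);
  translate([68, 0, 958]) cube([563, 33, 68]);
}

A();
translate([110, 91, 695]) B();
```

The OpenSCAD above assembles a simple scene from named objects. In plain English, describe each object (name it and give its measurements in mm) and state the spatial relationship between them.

A is a table with a 864×709 mm rectangular top, 27 mm thick, top surface at z = 695 mm, supported by four round legs of 70 mm diameter, each leg's bounding box inset 42 mm from the nearest pair of top edges, running from the floor.

B is a picture frame with a 563×890 mm rectangular opening (x by z) and a uniform 68 mm border on every side. Frame depth is 33 mm along y. It is built from two vertical stiles running the full outside height and two horizontal rails spanning the gap between the stiles.

The picture frame is on top of the table.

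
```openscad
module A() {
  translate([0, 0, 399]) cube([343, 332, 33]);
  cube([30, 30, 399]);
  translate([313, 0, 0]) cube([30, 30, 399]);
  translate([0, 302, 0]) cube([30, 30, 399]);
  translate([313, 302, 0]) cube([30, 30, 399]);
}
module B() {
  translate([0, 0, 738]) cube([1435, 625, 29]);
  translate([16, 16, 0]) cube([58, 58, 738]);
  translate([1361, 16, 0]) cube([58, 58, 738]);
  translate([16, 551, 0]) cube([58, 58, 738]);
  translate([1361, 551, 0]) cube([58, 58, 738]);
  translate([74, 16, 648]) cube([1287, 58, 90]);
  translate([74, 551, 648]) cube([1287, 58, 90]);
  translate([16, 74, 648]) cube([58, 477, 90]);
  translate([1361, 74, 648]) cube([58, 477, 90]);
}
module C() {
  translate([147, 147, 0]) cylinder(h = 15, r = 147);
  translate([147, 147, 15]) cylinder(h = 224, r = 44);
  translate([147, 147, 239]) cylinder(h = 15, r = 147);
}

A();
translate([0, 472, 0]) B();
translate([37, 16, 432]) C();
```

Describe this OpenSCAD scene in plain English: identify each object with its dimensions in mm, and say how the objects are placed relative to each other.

A is a simple wooden stool: a rectangular seat 343 mm (x) by 332 mm (y), 33 mm thick, top face at z = 432 mm, on four square legs, each 30×30 mm in cross-section. The legs rest on z = 0, each flush with a corner of the seat.

B is a table with a 1435×625 mm rectangular top, 29 mm thick, top surface at z = 767 mm, supported by four 58×58 mm square legs, each inset 16 mm from the nearest pair of top edges, running from the floor. Four apron rails, 58 mm thick and 90 mm tall, run between adjacent legs with their top edges flush with the underside of the top and their outer faces flush with the legs' outer faces.

C is a spool: two coaxial disc flanges of radius 147 mm and thickness 15 mm, joined by a core cylinder of radius 44 mm and height 224 mm. The lower flange rests on z = 0 and the three cylinders share a vertical axis.

The table is on the floor beside the stool on its +y side. The spool is on top of the stool.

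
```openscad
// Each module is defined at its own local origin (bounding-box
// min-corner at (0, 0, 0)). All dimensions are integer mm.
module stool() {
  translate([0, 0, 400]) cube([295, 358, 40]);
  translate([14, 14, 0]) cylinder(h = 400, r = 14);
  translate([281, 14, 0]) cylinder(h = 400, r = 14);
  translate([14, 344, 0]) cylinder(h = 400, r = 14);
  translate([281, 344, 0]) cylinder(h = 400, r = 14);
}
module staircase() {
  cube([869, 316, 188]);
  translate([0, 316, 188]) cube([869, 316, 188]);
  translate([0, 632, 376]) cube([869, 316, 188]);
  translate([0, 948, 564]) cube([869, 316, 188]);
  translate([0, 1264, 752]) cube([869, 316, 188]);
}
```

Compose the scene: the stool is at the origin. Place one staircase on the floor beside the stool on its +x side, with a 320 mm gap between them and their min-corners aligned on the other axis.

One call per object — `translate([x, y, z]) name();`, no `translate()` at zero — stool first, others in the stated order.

stool();
translate([615, 0, 0]) staircase();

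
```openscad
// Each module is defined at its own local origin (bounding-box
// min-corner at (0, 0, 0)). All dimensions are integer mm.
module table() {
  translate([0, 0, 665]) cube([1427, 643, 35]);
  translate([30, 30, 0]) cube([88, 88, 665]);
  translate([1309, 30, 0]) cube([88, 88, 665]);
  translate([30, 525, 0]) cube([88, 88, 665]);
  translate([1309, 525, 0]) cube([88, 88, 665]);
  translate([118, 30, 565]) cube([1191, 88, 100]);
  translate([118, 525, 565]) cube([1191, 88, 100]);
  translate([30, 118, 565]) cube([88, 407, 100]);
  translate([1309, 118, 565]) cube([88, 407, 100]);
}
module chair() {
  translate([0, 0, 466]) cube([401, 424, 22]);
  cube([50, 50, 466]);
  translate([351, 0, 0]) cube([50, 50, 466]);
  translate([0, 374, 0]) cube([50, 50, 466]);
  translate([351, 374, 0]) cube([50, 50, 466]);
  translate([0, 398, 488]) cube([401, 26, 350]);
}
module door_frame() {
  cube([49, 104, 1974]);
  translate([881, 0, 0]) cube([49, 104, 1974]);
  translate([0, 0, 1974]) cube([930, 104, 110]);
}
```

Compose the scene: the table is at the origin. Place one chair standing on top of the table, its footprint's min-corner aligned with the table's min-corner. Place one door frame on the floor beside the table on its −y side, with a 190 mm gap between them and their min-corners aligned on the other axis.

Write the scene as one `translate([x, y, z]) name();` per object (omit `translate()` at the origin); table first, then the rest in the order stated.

table();
translate([0, 0, 700]) chair();
translate([0, -294, 0]) door_frame();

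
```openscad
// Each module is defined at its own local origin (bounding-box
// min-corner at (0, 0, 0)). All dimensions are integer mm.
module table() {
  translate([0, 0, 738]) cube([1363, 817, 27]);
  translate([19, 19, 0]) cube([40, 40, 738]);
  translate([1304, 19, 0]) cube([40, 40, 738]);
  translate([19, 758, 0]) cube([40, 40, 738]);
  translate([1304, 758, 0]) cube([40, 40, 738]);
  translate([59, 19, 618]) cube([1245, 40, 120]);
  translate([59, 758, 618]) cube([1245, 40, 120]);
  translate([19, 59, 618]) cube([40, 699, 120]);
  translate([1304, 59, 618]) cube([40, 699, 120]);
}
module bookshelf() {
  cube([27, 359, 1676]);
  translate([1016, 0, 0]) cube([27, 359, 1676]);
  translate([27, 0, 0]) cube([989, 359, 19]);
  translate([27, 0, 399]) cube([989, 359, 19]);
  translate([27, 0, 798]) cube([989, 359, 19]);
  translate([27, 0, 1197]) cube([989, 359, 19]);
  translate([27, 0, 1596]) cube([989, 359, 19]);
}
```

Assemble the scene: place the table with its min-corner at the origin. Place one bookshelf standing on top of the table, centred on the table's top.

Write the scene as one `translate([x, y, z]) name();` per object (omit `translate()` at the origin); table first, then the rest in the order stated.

table();
translate([160, 229, 765]) bookshelf();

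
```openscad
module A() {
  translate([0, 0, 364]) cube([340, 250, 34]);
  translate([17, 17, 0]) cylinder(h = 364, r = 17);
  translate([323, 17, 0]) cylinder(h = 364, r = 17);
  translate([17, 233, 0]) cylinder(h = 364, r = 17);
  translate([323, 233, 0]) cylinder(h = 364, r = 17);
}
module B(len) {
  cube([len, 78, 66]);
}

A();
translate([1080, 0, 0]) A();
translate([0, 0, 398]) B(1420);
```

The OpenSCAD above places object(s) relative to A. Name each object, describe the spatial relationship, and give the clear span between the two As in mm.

Second stool starts at x = 1080; first ends at x = 340; clear span = 1080 − 340 = 740 mm.

A is a stool. B is a beam. A beam spans the tops of two stools. The clear span between the two stools is 740 mm.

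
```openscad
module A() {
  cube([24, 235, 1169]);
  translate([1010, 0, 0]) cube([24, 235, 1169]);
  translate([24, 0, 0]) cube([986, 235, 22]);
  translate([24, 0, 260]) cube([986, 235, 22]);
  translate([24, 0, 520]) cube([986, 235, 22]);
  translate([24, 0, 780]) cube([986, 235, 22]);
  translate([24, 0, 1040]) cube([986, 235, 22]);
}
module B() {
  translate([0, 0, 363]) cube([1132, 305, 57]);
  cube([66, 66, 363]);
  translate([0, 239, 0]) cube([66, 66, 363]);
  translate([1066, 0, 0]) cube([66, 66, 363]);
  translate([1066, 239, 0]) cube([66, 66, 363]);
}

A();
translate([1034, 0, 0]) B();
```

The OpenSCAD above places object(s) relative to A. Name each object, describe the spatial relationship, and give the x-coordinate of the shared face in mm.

The bookshelf's +x face and the bench's −x face are both at x = 1034 mm.

A is a bookshelf. B is a bench. The bench is against the bookshelf's +x side, with their −y faces flush. The x-coordinate of the shared face is 1034 mm.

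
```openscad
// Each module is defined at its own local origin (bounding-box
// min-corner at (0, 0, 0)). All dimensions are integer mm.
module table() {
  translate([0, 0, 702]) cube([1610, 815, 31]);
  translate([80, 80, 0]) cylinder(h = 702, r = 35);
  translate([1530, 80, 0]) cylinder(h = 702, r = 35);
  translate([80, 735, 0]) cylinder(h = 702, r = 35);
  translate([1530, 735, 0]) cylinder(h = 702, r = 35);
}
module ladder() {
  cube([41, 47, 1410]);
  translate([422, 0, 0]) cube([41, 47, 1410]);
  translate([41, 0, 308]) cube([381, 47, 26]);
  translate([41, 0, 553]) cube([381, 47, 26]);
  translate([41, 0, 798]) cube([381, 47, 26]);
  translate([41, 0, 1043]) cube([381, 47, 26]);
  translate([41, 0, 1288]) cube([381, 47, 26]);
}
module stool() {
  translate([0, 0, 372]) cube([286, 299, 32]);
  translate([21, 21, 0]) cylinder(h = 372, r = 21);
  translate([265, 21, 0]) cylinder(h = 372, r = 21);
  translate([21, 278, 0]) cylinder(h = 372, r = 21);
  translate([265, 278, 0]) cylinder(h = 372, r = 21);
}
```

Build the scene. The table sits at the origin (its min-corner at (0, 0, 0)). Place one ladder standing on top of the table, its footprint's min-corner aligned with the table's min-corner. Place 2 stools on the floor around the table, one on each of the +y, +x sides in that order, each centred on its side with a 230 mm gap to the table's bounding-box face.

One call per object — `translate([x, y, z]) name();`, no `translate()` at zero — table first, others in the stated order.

table();
translate([0, 0, 733]) ladder();
translate([662, 1045, 0]) stool();
translate([1840, 258, 0]) stool();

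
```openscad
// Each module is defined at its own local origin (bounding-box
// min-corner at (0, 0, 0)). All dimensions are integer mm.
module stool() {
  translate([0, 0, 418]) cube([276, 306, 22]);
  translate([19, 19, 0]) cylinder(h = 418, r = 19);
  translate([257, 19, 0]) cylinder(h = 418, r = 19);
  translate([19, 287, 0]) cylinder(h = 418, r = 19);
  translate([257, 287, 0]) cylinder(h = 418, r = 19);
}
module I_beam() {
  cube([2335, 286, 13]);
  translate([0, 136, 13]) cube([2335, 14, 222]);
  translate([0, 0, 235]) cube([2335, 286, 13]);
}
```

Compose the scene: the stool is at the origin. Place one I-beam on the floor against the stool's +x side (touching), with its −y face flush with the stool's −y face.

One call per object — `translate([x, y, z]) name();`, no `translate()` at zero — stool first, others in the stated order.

stool();
translate([276, 0, 0]) I_beam();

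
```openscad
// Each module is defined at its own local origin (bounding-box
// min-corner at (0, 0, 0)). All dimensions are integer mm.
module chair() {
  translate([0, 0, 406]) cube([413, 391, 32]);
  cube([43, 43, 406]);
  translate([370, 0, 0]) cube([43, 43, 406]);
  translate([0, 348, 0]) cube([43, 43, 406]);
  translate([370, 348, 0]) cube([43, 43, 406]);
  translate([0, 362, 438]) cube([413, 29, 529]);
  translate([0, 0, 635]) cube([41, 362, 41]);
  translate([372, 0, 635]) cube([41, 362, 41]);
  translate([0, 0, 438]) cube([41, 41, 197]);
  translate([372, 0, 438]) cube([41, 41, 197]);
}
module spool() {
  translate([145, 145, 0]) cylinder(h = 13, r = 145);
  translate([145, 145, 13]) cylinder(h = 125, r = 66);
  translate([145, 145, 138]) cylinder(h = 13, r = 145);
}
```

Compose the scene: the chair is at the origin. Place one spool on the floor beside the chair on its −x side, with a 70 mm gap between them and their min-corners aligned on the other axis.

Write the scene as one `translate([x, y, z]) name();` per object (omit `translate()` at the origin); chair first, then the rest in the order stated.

chair();
translate([-360, 0, 0]) spool();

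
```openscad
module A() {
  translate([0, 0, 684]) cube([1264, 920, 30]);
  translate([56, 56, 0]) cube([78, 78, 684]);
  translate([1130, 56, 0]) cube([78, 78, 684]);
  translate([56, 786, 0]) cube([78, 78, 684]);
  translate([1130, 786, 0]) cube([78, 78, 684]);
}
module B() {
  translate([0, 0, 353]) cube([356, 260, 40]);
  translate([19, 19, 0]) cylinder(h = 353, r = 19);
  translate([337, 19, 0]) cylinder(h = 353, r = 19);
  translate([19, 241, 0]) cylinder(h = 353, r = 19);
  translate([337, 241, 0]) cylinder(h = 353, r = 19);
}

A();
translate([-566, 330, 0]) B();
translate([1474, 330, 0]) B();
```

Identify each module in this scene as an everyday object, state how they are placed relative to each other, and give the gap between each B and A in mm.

Each stool's nearest face is 210 mm from the table's bounding box.

A is a table. B is a stool. Two stools sit around the table at the −x, +x sides. The gap between each stool and the table is 210 mm.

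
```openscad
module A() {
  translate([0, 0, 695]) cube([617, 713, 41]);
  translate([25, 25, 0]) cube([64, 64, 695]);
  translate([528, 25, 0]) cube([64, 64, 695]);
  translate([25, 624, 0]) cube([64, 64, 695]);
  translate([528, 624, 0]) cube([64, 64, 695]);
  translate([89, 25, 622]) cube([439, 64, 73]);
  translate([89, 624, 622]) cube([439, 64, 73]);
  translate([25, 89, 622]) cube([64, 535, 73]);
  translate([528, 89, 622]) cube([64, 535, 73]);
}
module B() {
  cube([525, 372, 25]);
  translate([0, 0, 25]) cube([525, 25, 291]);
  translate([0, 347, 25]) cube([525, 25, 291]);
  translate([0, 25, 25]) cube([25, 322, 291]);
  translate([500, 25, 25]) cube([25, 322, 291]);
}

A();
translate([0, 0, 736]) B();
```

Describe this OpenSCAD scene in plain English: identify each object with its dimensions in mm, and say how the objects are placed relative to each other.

A is a rectangular dining table. The top is 617×713×41 mm with its upper surface at z = 736 mm. It stands on four 64×64 mm square legs, each inset 25 mm from the nearest pair of top edges, running from the floor to the underside of the top. Four apron rails, 64 mm thick and 73 mm tall, run between adjacent legs with their top edges flush with the underside of the top and their outer faces flush with the legs' outer faces.

B is an open-topped rectangular box: outside dimensions 525×372×316 mm, with a uniform wall and base thickness of 25 mm. The base is a full 525×372 slab on the floor; four walls sit on top of the base. The front and back walls (the −y and +y sides) span the full width; the two side walls fit between them.

The open box is on top of the table.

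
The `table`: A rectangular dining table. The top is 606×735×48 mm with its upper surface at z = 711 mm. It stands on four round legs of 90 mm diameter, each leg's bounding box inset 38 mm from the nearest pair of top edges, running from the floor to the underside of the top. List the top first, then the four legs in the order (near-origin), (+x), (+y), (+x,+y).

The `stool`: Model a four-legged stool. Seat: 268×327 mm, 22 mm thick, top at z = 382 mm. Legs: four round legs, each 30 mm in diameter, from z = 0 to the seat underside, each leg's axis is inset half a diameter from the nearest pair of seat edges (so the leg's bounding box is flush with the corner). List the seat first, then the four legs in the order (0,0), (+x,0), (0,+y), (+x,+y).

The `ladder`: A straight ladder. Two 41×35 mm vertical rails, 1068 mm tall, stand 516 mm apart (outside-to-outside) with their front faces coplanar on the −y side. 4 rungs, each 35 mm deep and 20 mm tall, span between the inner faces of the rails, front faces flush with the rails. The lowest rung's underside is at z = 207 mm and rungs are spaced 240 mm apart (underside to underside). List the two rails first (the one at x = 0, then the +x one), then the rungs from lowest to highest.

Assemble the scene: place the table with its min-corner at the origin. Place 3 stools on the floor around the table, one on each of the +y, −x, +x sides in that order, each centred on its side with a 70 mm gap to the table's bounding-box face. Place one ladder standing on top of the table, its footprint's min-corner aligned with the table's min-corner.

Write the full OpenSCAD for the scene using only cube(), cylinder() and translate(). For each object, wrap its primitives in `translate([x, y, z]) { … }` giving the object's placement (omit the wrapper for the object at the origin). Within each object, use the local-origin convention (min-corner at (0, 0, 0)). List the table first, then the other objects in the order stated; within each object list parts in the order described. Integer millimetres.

translate([0, 0, 663]) cube([606, 735, 48]);
translate([83, 83, 0]) cylinder(h = 663, r = 45);
translate([523, 83, 0]) cylinder(h = 663, r = 45);
translate([83, 652, 0]) cylinder(h = 663, r = 45);
translate([523, 652, 0]) cylinder(h = 663, r = 45);
translate([169, 805, 0]) {
  translate([0, 0, 360]) cube([268, 327, 22]);
  translate([15, 15, 0]) cylinder(h = 360, r = 15);
  translate([253, 15, 0]) cylinder(h = 360, r = 15);
  translate([15, 312, 0]) cylinder(h = 360, r = 15);
  translate([253, 312, 0]) cylinder(h = 360, r = 15);
}
translate([-338, 204, 0]) {
  translate([0, 0, 360]) cube([268, 327, 22]);
  translate([15, 15, 0]) cylinder(h = 360, r = 15);
  translate([253, 15, 0]) cylinder(h = 360, r = 15);
  translate([15, 312, 0]) cylinder(h = 360, r = 15);
  translate([253, 312, 0]) cylinder(h = 360, r = 15);
}
translate([676, 204, 0]) {
  translate([0, 0, 360]) cube([268, 327, 22]);
  translate([15, 15, 0]) cylinder(h = 360, r = 15);
  translate([253, 15, 0]) cylinder(h = 360, r = 15);
  translate([15, 312, 0]) cylinder(h = 360, r = 15);
  translate([253, 312, 0]) cylinder(h = 360, r = 15);
}
translate([0, 0, 711]) {
  cube([41, 35, 1068]);
  translate([475, 0, 0]) cube([41, 35, 1068]);
  translate([41, 0, 207]) cube([434, 35, 20]);
  translate([41, 0, 447]) cube([434, 35, 20]);
  translate([41, 0, 687]) cube([434, 35, 20]);
  translate([41, 0, 927]) cube([434, 35, 20]);
}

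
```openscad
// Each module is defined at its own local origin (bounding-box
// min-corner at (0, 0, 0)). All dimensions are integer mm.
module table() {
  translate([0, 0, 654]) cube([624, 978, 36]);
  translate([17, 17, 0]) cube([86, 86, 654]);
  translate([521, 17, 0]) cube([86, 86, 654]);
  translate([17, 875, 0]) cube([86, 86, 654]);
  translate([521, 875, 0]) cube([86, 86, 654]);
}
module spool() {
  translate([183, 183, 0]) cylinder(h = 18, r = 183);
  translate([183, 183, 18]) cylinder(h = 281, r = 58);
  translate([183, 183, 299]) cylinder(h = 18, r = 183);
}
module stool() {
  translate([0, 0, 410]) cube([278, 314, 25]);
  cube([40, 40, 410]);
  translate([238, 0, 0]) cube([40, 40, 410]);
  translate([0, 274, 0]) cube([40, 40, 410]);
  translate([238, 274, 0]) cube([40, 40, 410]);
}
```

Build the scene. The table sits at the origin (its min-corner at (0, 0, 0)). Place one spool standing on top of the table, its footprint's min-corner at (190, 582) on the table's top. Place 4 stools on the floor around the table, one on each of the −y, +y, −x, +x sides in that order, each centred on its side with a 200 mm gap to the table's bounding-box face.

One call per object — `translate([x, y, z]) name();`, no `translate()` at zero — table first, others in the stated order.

table();
translate([190, 582, 690]) spool();
translate([173, -514, 0]) stool();
translate([173, 1178, 0]) stool();
translate([-478, 332, 0]) stool();
translate([824, 332, 0]) stool();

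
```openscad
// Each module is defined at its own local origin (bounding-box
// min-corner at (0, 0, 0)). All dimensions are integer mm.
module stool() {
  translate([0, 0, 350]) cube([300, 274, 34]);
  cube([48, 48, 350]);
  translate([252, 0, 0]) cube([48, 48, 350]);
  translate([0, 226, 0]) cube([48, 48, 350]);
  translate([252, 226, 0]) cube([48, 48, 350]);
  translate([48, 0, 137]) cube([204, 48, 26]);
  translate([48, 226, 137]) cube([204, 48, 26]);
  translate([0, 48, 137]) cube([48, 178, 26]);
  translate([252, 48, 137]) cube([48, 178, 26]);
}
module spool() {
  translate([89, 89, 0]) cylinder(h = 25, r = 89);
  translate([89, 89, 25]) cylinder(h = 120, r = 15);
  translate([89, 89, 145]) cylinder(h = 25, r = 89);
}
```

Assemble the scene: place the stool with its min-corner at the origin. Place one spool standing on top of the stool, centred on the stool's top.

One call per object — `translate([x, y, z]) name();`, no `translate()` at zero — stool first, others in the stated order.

stool();
translate([61, 48, 384]) spool();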